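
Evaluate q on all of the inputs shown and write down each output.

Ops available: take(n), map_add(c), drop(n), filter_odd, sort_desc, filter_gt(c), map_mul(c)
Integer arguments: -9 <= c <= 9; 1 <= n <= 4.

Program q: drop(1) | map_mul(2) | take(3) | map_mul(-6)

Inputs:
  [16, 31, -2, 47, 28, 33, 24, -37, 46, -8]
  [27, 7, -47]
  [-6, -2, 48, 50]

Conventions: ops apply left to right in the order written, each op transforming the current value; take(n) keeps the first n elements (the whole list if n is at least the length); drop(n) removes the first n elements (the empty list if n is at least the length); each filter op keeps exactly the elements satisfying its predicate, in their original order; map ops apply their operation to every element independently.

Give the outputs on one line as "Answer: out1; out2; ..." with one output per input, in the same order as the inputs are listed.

Execution, op by op:
  [16, 31, -2, 47, 28, 33, 24, -37, 46, -8] -> [31, -2, 47, 28, 33, 24, -37, 46, -8] -> [62, -4, 94, 56, 66, 48, -74, 92, -16] -> [62, -4, 94] -> [-372, 24, -564]
  [27, 7, -47] -> [7, -47] -> [14, -94] -> [14, -94] -> [-84, 564]
  [-6, -2, 48, 50] -> [-2, 48, 50] -> [-4, 96, 100] -> [-4, 96, 100] -> [24, -576, -600]

[-372, 24, -564]; [-84, 564]; [24, -576, -600]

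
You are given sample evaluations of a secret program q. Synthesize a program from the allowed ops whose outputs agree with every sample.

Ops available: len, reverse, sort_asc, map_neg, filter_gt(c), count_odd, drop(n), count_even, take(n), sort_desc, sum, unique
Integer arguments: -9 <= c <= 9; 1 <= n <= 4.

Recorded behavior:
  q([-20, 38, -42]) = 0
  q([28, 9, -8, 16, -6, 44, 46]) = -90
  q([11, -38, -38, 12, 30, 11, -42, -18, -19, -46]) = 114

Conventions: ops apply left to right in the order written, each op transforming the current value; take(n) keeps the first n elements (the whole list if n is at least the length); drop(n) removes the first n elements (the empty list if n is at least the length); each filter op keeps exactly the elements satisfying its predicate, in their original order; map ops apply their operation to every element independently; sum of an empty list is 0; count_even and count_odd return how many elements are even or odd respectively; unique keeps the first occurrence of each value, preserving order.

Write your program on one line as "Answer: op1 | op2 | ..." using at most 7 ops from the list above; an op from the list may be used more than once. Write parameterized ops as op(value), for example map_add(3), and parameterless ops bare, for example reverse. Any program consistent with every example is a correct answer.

drop(4) | drop(1) | sort_desc | sort_asc | map_neg | sum

Check, running the answer program on each example:
  [-20, 38, -42] -> [] -> [] -> [] -> [] -> [] -> 0
  [28, 9, -8, 16, -6, 44, 46] -> [-6, 44, 46] -> [44, 46] -> [46, 44] -> [44, 46] -> [-44, -46] -> -90
  [11, -38, -38, 12, 30, 11, -42, -18, -19, -46] -> [30, 11, -42, -18, -19, -46] -> [11, -42, -18, -19, -46] -> [11, -18, -19, -42, -46] -> [-46, -42, -19, -18, 11] -> [46, 42, 19, 18, -11] -> 114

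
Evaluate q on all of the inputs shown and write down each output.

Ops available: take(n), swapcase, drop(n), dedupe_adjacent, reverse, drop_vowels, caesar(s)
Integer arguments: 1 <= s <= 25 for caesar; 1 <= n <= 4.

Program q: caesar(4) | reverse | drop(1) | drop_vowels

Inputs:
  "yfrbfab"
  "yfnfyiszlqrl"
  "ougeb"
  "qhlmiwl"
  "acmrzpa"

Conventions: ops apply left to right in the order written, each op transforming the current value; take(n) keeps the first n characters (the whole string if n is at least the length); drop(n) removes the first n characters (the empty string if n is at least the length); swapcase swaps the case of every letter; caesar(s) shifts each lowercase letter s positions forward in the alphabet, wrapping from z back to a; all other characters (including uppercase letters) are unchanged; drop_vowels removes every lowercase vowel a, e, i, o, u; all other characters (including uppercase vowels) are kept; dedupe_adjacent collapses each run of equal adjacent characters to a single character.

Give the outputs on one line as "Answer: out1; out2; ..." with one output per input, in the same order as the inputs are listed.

"jfvjc"; "vpdwmcjrjc"; "kys"; "mqpl"; "tdvqg"

Execution, op by op:
  "yfrbfab" -> "cjvfjef" -> "fejfvjc" -> "ejfvjc" -> "jfvjc"
  "yfnfyiszlqrl" -> "cjrjcmwdpuvp" -> "pvupdwmcjrjc" -> "vupdwmcjrjc" -> "vpdwmcjrjc"
  "ougeb" -> "sykif" -> "fikys" -> "ikys" -> "kys"
  "qhlmiwl" -> "ulpqmap" -> "pamqplu" -> "amqplu" -> "mqpl"
  "acmrzpa" -> "egqvdte" -> "etdvqge" -> "tdvqge" -> "tdvqg"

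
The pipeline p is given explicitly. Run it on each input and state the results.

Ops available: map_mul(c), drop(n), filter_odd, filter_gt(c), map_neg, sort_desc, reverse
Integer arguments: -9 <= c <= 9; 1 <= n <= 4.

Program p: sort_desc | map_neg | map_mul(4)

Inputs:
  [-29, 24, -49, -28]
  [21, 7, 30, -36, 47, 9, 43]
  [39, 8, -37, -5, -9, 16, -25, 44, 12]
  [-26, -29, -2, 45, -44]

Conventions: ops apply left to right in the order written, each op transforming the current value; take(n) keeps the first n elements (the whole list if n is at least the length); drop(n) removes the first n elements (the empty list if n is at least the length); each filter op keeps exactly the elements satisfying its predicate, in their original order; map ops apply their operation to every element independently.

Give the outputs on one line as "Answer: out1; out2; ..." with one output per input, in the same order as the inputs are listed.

Execution, op by op:
  [-29, 24, -49, -28] -> [24, -28, -29, -49] -> [-24, 28, 29, 49] -> [-96, 112, 116, 196]
  [21, 7, 30, -36, 47, 9, 43] -> [47, 43, 30, 21, 9, 7, -36] -> [-47, -43, -30, -21, -9, -7, 36] -> [-188, -172, -120, -84, -36, -28, 144]
  [39, 8, -37, -5, -9, 16, -25, 44, 12] -> [44, 39, 16, 12, 8, -5, -9, -25, -37] -> [-44, -39, -16, -12, -8, 5, 9, 25, 37] -> [-176, -156, -64, -48, -32, 20, 36, 100, 148]
  [-26, -29, -2, 45, -44] -> [45, -2, -26, -29, -44] -> [-45, 2, 26, 29, 44] -> [-180, 8, 104, 116, 176]

[-96, 112, 116, 196]; [-188, -172, -120, -84, -36, -28, 144]; [-176, -156, -64, -48, -32, 20, 36, 100, 148]; [-180, 8, 104, 116, 176]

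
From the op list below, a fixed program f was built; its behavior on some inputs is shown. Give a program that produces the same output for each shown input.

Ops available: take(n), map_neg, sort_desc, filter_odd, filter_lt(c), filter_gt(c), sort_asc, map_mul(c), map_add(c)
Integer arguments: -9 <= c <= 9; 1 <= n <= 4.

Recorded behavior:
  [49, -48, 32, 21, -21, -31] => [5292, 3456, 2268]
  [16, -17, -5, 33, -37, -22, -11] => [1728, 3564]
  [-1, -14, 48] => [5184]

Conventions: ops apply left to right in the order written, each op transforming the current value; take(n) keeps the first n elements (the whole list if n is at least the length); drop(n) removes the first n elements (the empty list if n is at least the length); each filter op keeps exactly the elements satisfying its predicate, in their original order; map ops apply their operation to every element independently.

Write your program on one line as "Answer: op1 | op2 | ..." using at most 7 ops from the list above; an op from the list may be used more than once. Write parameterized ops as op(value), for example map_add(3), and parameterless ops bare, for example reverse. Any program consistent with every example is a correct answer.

map_mul(-9) | map_mul(4) | map_neg | map_mul(-3) | map_neg | filter_gt(-6)

Check, running the answer program on each example:
  [49, -48, 32, 21, -21, -31] -> [-441, 432, -288, -189, 189, 279] -> [-1764, 1728, -1152, -756, 756, 1116] -> [1764, -1728, 1152, 756, -756, -1116] -> [-5292, 5184, -3456, -2268, 2268, 3348] -> [5292, -5184, 3456, 2268, -2268, -3348] -> [5292, 3456, 2268]
  [16, -17, -5, 33, -37, -22, -11] -> [-144, 153, 45, -297, 333, 198, 99] -> [-576, 612, 180, -1188, 1332, 792, 396] -> [576, -612, -180, 1188, -1332, -792, -396] -> [-1728, 1836, 540, -3564, 3996, 2376, 1188] -> [1728, -1836, -540, 3564, -3996, -2376, -1188] -> [1728, 3564]
  [-1, -14, 48] -> [9, 126, -432] -> [36, 504, -1728] -> [-36, -504, 1728] -> [108, 1512, -5184] -> [-108, -1512, 5184] -> [5184]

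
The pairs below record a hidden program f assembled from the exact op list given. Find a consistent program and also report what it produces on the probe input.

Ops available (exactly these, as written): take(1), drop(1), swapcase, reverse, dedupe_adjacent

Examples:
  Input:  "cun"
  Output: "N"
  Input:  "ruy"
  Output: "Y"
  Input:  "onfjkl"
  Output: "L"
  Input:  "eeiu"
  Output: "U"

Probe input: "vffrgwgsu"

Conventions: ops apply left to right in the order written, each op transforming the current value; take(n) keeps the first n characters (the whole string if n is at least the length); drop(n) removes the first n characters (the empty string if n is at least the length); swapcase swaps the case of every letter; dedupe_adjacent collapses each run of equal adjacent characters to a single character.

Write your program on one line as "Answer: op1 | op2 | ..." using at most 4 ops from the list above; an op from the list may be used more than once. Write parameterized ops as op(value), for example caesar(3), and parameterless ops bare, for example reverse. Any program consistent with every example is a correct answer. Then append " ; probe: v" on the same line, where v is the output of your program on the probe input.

reverse | take(1) | swapcase ; probe: "U"

Check, running the answer program on each example:
  "cun" -> "nuc" -> "n" -> "N"
  "ruy" -> "yur" -> "y" -> "Y"
  "onfjkl" -> "lkjfno" -> "l" -> "L"
  "eeiu" -> "uiee" -> "u" -> "U"
  probe: "vffrgwgsu" -> "usgwgrffv" -> "u" -> "U"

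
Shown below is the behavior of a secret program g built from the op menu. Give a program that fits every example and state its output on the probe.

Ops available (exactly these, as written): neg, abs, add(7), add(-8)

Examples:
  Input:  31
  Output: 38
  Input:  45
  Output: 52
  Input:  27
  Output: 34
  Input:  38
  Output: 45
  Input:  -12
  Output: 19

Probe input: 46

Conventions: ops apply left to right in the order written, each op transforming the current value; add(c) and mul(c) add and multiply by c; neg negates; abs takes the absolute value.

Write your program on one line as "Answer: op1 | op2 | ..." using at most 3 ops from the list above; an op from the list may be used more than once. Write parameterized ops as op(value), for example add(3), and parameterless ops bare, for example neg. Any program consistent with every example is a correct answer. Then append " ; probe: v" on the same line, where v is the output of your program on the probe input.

abs | add(7) ; probe: 53

Check, running the answer program on each example:
  31 -> 31 -> 38
  45 -> 45 -> 52
  27 -> 27 -> 34
  38 -> 38 -> 45
  -12 -> 12 -> 19
  probe: 46 -> 46 -> 53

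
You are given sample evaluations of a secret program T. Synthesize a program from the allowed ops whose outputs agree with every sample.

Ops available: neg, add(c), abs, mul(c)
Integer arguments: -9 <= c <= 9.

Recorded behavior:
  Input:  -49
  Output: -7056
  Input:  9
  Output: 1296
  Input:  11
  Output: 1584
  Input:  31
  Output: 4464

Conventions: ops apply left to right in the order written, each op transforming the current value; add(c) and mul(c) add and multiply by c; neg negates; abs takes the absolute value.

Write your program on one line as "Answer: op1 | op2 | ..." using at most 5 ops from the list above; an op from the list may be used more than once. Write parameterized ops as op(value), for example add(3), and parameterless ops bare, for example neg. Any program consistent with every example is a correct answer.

mul(-8) | mul(6) | neg | mul(3)

Check, running the answer program on each example:
  -49 -> 392 -> 2352 -> -2352 -> -7056
  9 -> -72 -> -432 -> 432 -> 1296
  11 -> -88 -> -528 -> 528 -> 1584
  31 -> -248 -> -1488 -> 1488 -> 4464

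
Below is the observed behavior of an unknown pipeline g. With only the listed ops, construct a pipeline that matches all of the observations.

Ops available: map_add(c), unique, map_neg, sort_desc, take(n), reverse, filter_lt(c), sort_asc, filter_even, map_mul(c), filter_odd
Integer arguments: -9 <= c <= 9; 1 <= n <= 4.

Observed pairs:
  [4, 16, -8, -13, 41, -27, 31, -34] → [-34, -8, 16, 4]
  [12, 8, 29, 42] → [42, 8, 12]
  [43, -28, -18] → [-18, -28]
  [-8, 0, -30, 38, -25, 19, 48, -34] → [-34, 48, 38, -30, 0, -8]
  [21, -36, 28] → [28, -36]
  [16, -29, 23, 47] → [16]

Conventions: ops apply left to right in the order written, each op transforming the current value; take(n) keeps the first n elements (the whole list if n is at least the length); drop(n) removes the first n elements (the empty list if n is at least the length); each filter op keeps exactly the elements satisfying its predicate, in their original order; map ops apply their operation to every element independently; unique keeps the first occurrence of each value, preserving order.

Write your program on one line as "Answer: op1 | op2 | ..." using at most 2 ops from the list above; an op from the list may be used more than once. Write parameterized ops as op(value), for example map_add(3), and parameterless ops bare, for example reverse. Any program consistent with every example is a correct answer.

reverse | filter_even

Check, running the answer program on each example:
  [4, 16, -8, -13, 41, -27, 31, -34] -> [-34, 31, -27, 41, -13, -8, 16, 4] -> [-34, -8, 16, 4]
  [12, 8, 29, 42] -> [42, 29, 8, 12] -> [42, 8, 12]
  [43, -28, -18] -> [-18, -28, 43] -> [-18, -28]
  [-8, 0, -30, 38, -25, 19, 48, -34] -> [-34, 48, 19, -25, 38, -30, 0, -8] -> [-34, 48, 38, -30, 0, -8]
  [21, -36, 28] -> [28, -36, 21] -> [28, -36]
  [16, -29, 23, 47] -> [47, 23, -29, 16] -> [16]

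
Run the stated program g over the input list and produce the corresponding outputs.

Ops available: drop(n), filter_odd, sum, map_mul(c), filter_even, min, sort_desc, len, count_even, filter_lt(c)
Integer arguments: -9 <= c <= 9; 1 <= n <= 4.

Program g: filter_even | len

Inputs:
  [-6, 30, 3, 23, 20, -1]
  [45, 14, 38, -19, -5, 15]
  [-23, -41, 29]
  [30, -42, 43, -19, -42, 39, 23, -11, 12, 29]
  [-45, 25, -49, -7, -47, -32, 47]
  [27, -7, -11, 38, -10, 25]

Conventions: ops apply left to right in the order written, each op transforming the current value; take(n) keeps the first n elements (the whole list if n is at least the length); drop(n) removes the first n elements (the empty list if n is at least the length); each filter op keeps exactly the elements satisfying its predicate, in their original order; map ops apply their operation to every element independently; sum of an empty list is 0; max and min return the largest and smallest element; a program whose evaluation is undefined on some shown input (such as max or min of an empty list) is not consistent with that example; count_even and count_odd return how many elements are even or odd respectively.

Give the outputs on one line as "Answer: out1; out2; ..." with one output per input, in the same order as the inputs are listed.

3; 2; 0; 4; 1; 2

Execution, op by op:
  [-6, 30, 3, 23, 20, -1] -> [-6, 30, 20] -> 3
  [45, 14, 38, -19, -5, 15] -> [14, 38] -> 2
  [-23, -41, 29] -> [] -> 0
  [30, -42, 43, -19, -42, 39, 23, -11, 12, 29] -> [30, -42, -42, 12] -> 4
  [-45, 25, -49, -7, -47, -32, 47] -> [-32] -> 1
  [27, -7, -11, 38, -10, 25] -> [38, -10] -> 2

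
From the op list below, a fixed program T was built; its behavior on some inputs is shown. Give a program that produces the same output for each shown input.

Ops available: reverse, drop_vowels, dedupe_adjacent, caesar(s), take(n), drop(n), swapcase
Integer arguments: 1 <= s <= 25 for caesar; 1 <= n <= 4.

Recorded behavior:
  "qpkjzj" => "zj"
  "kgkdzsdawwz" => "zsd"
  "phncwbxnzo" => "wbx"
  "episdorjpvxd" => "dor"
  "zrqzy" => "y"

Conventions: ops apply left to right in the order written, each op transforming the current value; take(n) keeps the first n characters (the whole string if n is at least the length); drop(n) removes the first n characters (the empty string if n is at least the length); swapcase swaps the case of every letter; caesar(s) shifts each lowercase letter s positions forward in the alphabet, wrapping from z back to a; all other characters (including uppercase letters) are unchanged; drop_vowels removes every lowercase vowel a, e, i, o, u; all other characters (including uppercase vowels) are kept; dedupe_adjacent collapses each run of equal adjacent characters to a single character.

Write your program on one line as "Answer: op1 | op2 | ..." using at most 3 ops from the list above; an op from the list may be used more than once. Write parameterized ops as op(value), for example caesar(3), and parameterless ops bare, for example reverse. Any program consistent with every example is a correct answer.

drop(4) | take(4) | take(3)

Check, running the answer program on each example:
  "qpkjzj" -> "zj" -> "zj" -> "zj"
  "kgkdzsdawwz" -> "zsdawwz" -> "zsda" -> "zsd"
  "phncwbxnzo" -> "wbxnzo" -> "wbxn" -> "wbx"
  "episdorjpvxd" -> "dorjpvxd" -> "dorj" -> "dor"
  "zrqzy" -> "y" -> "y" -> "y"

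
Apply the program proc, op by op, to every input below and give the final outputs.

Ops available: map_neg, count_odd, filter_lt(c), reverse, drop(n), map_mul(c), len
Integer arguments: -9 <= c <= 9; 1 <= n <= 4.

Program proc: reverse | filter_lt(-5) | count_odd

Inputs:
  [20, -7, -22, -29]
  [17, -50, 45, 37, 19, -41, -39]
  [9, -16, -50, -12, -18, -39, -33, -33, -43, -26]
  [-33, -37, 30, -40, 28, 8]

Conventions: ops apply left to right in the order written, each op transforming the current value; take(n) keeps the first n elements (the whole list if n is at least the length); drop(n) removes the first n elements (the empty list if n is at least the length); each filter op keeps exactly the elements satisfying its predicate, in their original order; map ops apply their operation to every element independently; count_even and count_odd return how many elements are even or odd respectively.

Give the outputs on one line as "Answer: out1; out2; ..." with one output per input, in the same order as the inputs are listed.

2; 2; 4; 2

Execution, op by op:
  [20, -7, -22, -29] -> [-29, -22, -7, 20] -> [-29, -22, -7] -> 2
  [17, -50, 45, 37, 19, -41, -39] -> [-39, -41, 19, 37, 45, -50, 17] -> [-39, -41, -50] -> 2
  [9, -16, -50, -12, -18, -39, -33, -33, -43, -26] -> [-26, -43, -33, -33, -39, -18, -12, -50, -16, 9] -> [-26, -43, -33, -33, -39, -18, -12, -50, -16] -> 4
  [-33, -37, 30, -40, 28, 8] -> [8, 28, -40, 30, -37, -33] -> [-40, -37, -33] -> 2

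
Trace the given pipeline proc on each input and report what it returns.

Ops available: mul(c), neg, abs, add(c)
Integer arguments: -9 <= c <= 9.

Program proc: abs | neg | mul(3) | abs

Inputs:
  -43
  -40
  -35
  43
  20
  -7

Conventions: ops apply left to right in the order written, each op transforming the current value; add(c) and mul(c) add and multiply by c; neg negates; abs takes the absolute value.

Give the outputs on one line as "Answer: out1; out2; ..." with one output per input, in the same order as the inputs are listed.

129; 120; 105; 129; 60; 21

Execution, op by op:
  -43 -> 43 -> -43 -> -129 -> 129
  -40 -> 40 -> -40 -> -120 -> 120
  -35 -> 35 -> -35 -> -105 -> 105
  43 -> 43 -> -43 -> -129 -> 129
  20 -> 20 -> -20 -> -60 -> 60
  -7 -> 7 -> -7 -> -21 -> 21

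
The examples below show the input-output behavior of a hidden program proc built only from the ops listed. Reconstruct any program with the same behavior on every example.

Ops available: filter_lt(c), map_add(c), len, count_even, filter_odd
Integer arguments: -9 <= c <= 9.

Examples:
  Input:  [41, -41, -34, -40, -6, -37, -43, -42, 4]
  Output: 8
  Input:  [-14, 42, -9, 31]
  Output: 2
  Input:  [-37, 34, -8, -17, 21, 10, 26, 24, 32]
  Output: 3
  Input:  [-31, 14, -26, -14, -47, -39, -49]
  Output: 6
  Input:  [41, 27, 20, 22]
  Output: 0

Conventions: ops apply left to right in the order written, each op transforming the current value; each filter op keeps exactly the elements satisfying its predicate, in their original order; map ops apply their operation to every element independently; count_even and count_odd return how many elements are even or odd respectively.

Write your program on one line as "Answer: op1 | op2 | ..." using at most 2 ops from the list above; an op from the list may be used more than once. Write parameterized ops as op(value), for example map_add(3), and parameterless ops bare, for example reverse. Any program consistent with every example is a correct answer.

filter_lt(9) | len

Check, running the answer program on each example:
  [41, -41, -34, -40, -6, -37, -43, -42, 4] -> [-41, -34, -40, -6, -37, -43, -42, 4] -> 8
  [-14, 42, -9, 31] -> [-14, -9] -> 2
  [-37, 34, -8, -17, 21, 10, 26, 24, 32] -> [-37, -8, -17] -> 3
  [-31, 14, -26, -14, -47, -39, -49] -> [-31, -26, -14, -47, -39, -49] -> 6
  [41, 27, 20, 22] -> [] -> 0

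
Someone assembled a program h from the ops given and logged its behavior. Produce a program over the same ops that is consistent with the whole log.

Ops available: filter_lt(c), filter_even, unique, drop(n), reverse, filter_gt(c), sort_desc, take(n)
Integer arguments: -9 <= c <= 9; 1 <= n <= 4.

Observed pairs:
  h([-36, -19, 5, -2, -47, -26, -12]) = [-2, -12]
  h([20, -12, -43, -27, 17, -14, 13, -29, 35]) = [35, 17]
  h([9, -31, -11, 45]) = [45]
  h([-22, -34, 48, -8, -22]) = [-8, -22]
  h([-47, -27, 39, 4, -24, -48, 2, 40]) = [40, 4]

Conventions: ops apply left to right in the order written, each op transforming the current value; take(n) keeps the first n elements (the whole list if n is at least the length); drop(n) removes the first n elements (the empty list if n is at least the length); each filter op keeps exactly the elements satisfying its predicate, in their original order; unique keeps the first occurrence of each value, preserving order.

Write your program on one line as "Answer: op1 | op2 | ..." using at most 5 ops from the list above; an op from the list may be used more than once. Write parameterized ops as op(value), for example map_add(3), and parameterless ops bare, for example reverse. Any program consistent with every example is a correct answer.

drop(3) | sort_desc | take(3) | take(2)

Check, running the answer program on each example:
  [-36, -19, 5, -2, -47, -26, -12] -> [-2, -47, -26, -12] -> [-2, -12, -26, -47] -> [-2, -12, -26] -> [-2, -12]
  [20, -12, -43, -27, 17, -14, 13, -29, 35] -> [-27, 17, -14, 13, -29, 35] -> [35, 17, 13, -14, -27, -29] -> [35, 17, 13] -> [35, 17]
  [9, -31, -11, 45] -> [45] -> [45] -> [45] -> [45]
  [-22, -34, 48, -8, -22] -> [-8, -22] -> [-8, -22] -> [-8, -22] -> [-8, -22]
  [-47, -27, 39, 4, -24, -48, 2, 40] -> [4, -24, -48, 2, 40] -> [40, 4, 2, -24, -48] -> [40, 4, 2] -> [40, 4]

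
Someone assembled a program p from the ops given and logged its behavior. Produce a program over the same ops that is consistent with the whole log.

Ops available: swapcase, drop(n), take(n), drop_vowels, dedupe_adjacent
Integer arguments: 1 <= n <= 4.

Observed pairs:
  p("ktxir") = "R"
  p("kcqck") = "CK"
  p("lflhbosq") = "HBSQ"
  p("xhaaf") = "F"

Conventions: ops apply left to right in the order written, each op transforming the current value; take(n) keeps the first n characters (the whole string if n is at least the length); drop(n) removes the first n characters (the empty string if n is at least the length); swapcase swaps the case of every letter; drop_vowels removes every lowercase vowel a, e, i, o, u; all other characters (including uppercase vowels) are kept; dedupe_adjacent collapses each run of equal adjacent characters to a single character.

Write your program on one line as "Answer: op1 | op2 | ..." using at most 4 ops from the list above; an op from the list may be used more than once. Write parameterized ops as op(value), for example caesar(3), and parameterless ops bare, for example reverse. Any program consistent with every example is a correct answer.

drop(2) | drop(1) | drop_vowels | swapcase

Check, running the answer program on each example:
  "ktxir" -> "xir" -> "ir" -> "r" -> "R"
  "kcqck" -> "qck" -> "ck" -> "ck" -> "CK"
  "lflhbosq" -> "lhbosq" -> "hbosq" -> "hbsq" -> "HBSQ"
  "xhaaf" -> "aaf" -> "af" -> "f" -> "F"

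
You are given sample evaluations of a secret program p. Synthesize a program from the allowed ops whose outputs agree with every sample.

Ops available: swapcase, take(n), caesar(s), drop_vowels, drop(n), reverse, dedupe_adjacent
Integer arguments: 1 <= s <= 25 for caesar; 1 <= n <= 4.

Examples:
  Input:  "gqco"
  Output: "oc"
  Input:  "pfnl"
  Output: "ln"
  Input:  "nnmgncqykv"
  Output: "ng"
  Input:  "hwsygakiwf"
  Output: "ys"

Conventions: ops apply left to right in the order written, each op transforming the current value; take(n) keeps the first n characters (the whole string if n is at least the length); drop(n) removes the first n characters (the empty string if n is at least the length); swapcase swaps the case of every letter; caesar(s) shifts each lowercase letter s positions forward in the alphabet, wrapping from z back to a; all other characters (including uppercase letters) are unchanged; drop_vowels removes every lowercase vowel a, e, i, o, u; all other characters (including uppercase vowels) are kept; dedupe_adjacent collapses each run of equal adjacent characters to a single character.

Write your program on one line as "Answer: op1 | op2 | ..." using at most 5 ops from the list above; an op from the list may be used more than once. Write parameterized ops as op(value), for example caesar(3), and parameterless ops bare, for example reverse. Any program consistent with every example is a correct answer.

dedupe_adjacent | drop(1) | drop(1) | take(2) | reverse

Check, running the answer program on each example:
  "gqco" -> "gqco" -> "qco" -> "co" -> "co" -> "oc"
  "pfnl" -> "pfnl" -> "fnl" -> "nl" -> "nl" -> "ln"
  "nnmgncqykv" -> "nmgncqykv" -> "mgncqykv" -> "gncqykv" -> "gn" -> "ng"
  "hwsygakiwf" -> "hwsygakiwf" -> "wsygakiwf" -> "sygakiwf" -> "sy" -> "ys"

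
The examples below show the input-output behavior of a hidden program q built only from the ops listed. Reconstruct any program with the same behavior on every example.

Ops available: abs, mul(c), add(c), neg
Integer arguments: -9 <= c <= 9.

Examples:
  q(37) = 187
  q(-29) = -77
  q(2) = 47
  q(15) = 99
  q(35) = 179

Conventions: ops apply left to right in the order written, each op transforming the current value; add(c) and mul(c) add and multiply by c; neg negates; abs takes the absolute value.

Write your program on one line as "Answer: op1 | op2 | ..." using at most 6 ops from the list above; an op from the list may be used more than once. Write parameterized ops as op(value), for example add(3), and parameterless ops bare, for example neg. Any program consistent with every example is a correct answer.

add(1) | add(4) | add(5) | mul(4) | add(-3) | add(2)

Check, running the answer program on each example:
  37 -> 38 -> 42 -> 47 -> 188 -> 185 -> 187
  -29 -> -28 -> -24 -> -19 -> -76 -> -79 -> -77
  2 -> 3 -> 7 -> 12 -> 48 -> 45 -> 47
  15 -> 16 -> 20 -> 25 -> 100 -> 97 -> 99
  35 -> 36 -> 40 -> 45 -> 180 -> 177 -> 179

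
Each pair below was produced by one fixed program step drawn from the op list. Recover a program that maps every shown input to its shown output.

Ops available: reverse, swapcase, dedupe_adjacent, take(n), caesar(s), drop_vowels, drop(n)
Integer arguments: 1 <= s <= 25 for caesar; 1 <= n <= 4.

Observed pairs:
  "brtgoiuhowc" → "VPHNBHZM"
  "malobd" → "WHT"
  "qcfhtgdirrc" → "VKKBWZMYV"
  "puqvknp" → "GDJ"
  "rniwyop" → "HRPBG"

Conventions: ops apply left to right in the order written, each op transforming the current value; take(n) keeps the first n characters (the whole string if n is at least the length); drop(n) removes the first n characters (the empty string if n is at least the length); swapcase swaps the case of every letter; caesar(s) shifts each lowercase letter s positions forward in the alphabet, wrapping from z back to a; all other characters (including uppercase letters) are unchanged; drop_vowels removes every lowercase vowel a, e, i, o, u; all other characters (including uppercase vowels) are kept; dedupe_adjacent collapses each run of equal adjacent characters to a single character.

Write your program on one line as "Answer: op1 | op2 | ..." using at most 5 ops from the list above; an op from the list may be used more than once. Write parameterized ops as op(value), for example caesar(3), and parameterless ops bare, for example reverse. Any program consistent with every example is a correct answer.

caesar(19) | drop_vowels | drop(1) | swapcase | reverse

Check, running the answer program on each example:
  "brtgoiuhowc" -> "ukmzhbnahpv" -> "kmzhbnhpv" -> "mzhbnhpv" -> "MZHBNHPV" -> "VPHNBHZM"
  "malobd" -> "ftehuw" -> "fthw" -> "thw" -> "THW" -> "WHT"
  "qcfhtgdirrc" -> "jvyamzwbkkv" -> "jvymzwbkkv" -> "vymzwbkkv" -> "VYMZWBKKV" -> "VKKBWZMYV"
  "puqvknp" -> "injodgi" -> "njdg" -> "jdg" -> "JDG" -> "GDJ"
  "rniwyop" -> "kgbprhi" -> "kgbprh" -> "gbprh" -> "GBPRH" -> "HRPBG"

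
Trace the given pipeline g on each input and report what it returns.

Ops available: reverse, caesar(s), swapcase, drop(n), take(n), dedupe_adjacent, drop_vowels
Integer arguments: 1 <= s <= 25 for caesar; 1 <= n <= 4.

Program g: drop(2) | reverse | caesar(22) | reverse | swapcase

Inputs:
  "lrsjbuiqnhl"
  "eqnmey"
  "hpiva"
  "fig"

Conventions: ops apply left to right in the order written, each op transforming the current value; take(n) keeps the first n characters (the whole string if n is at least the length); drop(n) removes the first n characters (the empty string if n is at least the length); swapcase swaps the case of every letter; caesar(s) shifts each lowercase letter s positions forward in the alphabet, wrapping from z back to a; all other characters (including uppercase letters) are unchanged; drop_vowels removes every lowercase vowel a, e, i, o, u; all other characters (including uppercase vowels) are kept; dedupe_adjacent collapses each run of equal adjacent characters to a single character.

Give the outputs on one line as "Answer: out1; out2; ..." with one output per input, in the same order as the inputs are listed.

Execution, op by op:
  "lrsjbuiqnhl" -> "sjbuiqnhl" -> "lhnqiubjs" -> "hdjmeqxfo" -> "ofxqemjdh" -> "OFXQEMJDH"
  "eqnmey" -> "nmey" -> "yemn" -> "uaij" -> "jiau" -> "JIAU"
  "hpiva" -> "iva" -> "avi" -> "wre" -> "erw" -> "ERW"
  "fig" -> "g" -> "g" -> "c" -> "c" -> "C"

"OFXQEMJDH"; "JIAU"; "ERW"; "C"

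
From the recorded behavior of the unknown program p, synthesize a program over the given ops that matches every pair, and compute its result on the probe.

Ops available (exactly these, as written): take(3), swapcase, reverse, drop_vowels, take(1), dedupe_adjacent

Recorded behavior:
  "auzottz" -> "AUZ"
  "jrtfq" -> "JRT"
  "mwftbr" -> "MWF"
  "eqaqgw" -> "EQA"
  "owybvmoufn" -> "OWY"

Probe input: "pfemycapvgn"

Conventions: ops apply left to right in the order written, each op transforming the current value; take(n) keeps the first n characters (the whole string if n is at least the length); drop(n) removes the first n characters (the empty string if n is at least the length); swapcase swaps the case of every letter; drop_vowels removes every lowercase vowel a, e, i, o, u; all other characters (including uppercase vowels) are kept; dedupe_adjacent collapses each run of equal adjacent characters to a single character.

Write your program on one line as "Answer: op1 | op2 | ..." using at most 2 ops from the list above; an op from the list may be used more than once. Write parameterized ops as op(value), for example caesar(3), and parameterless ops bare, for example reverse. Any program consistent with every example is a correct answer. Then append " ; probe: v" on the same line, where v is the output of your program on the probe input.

take(3) | swapcase ; probe: "PFE"

Check, running the answer program on each example:
  "auzottz" -> "auz" -> "AUZ"
  "jrtfq" -> "jrt" -> "JRT"
  "mwftbr" -> "mwf" -> "MWF"
  "eqaqgw" -> "eqa" -> "EQA"
  "owybvmoufn" -> "owy" -> "OWY"
  probe: "pfemycapvgn" -> "pfe" -> "PFE"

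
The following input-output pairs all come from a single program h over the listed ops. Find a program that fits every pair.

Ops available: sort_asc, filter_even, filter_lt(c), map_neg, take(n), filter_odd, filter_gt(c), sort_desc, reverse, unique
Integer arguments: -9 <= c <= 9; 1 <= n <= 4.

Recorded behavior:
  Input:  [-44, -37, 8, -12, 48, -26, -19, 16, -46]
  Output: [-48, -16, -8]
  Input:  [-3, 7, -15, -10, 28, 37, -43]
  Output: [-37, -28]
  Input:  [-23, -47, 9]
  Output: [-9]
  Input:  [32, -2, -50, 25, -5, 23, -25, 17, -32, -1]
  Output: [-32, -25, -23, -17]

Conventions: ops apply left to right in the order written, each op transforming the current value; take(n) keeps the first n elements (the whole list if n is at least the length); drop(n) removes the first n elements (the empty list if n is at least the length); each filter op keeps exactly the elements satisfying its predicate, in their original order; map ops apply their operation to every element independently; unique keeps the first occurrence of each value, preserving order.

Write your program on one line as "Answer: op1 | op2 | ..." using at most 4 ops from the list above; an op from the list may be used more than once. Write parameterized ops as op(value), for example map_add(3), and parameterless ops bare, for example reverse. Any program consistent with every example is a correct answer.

filter_gt(7) | reverse | sort_desc | map_neg

Check, running the answer program on each example:
  [-44, -37, 8, -12, 48, -26, -19, 16, -46] -> [8, 48, 16] -> [16, 48, 8] -> [48, 16, 8] -> [-48, -16, -8]
  [-3, 7, -15, -10, 28, 37, -43] -> [28, 37] -> [37, 28] -> [37, 28] -> [-37, -28]
  [-23, -47, 9] -> [9] -> [9] -> [9] -> [-9]
  [32, -2, -50, 25, -5, 23, -25, 17, -32, -1] -> [32, 25, 23, 17] -> [17, 23, 25, 32] -> [32, 25, 23, 17] -> [-32, -25, -23, -17]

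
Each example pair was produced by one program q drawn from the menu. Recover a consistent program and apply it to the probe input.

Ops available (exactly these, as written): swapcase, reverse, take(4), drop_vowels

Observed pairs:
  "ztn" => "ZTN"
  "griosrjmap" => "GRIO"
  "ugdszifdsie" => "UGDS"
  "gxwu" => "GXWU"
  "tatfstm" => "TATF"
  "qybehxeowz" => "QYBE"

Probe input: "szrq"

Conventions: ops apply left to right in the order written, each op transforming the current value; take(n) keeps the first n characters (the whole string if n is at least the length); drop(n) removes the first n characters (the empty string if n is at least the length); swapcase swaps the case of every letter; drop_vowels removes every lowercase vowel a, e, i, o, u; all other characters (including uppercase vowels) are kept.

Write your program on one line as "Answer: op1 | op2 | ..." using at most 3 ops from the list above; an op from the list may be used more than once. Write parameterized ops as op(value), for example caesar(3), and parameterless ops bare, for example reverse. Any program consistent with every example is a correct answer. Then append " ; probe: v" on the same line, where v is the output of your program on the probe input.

take(4) | swapcase ; probe: "SZRQ"

Check, running the answer program on each example:
  "ztn" -> "ztn" -> "ZTN"
  "griosrjmap" -> "grio" -> "GRIO"
  "ugdszifdsie" -> "ugds" -> "UGDS"
  "gxwu" -> "gxwu" -> "GXWU"
  "tatfstm" -> "tatf" -> "TATF"
  "qybehxeowz" -> "qybe" -> "QYBE"
  probe: "szrq" -> "szrq" -> "SZRQ"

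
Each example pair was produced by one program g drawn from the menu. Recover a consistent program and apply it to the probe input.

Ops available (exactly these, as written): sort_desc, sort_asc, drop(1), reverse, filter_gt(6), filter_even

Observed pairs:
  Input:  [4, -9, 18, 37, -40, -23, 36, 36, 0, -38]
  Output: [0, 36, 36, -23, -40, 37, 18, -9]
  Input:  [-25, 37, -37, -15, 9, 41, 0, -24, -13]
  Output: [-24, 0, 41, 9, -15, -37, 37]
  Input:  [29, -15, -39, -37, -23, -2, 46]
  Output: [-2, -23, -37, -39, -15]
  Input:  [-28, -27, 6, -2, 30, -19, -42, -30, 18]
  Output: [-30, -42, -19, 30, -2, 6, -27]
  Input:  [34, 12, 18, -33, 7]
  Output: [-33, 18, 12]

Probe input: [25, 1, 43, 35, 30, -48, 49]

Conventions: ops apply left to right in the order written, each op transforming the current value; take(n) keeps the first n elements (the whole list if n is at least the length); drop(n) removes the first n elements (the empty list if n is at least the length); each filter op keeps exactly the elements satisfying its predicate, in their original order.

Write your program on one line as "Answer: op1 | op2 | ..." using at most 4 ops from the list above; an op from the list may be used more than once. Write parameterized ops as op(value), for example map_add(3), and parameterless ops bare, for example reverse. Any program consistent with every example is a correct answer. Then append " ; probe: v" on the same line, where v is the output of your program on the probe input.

drop(1) | reverse | drop(1) ; probe: [-48, 30, 35, 43, 1]

Check, running the answer program on each example:
  [4, -9, 18, 37, -40, -23, 36, 36, 0, -38] -> [-9, 18, 37, -40, -23, 36, 36, 0, -38] -> [-38, 0, 36, 36, -23, -40, 37, 18, -9] -> [0, 36, 36, -23, -40, 37, 18, -9]
  [-25, 37, -37, -15, 9, 41, 0, -24, -13] -> [37, -37, -15, 9, 41, 0, -24, -13] -> [-13, -24, 0, 41, 9, -15, -37, 37] -> [-24, 0, 41, 9, -15, -37, 37]
  [29, -15, -39, -37, -23, -2, 46] -> [-15, -39, -37, -23, -2, 46] -> [46, -2, -23, -37, -39, -15] -> [-2, -23, -37, -39, -15]
  [-28, -27, 6, -2, 30, -19, -42, -30, 18] -> [-27, 6, -2, 30, -19, -42, -30, 18] -> [18, -30, -42, -19, 30, -2, 6, -27] -> [-30, -42, -19, 30, -2, 6, -27]
  [34, 12, 18, -33, 7] -> [12, 18, -33, 7] -> [7, -33, 18, 12] -> [-33, 18, 12]
  probe: [25, 1, 43, 35, 30, -48, 49] -> [1, 43, 35, 30, -48, 49] -> [49, -48, 30, 35, 43, 1] -> [-48, 30, 35, 43, 1]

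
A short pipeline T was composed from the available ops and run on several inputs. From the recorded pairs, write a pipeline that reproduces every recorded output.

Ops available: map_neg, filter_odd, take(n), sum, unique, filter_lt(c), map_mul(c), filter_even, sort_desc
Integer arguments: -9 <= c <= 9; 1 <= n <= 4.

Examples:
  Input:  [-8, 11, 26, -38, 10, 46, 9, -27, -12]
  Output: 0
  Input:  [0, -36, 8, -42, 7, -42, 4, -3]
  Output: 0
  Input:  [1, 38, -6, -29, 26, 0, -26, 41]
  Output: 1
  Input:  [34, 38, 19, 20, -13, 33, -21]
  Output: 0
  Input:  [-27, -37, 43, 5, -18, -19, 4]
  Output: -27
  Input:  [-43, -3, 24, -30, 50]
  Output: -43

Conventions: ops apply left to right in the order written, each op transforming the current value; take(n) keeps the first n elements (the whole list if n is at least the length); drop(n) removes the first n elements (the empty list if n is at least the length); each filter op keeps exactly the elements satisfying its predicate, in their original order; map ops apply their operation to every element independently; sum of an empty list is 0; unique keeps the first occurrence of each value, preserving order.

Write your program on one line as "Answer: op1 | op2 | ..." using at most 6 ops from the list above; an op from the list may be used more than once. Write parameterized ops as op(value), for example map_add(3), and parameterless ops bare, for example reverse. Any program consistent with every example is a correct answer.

map_neg | take(1) | map_neg | filter_odd | sum

Check, running the answer program on each example:
  [-8, 11, 26, -38, 10, 46, 9, -27, -12] -> [8, -11, -26, 38, -10, -46, -9, 27, 12] -> [8] -> [-8] -> [] -> 0
  [0, -36, 8, -42, 7, -42, 4, -3] -> [0, 36, -8, 42, -7, 42, -4, 3] -> [0] -> [0] -> [] -> 0
  [1, 38, -6, -29, 26, 0, -26, 41] -> [-1, -38, 6, 29, -26, 0, 26, -41] -> [-1] -> [1] -> [1] -> 1
  [34, 38, 19, 20, -13, 33, -21] -> [-34, -38, -19, -20, 13, -33, 21] -> [-34] -> [34] -> [] -> 0
  [-27, -37, 43, 5, -18, -19, 4] -> [27, 37, -43, -5, 18, 19, -4] -> [27] -> [-27] -> [-27] -> -27
  [-43, -3, 24, -30, 50] -> [43, 3, -24, 30, -50] -> [43] -> [-43] -> [-43] -> -43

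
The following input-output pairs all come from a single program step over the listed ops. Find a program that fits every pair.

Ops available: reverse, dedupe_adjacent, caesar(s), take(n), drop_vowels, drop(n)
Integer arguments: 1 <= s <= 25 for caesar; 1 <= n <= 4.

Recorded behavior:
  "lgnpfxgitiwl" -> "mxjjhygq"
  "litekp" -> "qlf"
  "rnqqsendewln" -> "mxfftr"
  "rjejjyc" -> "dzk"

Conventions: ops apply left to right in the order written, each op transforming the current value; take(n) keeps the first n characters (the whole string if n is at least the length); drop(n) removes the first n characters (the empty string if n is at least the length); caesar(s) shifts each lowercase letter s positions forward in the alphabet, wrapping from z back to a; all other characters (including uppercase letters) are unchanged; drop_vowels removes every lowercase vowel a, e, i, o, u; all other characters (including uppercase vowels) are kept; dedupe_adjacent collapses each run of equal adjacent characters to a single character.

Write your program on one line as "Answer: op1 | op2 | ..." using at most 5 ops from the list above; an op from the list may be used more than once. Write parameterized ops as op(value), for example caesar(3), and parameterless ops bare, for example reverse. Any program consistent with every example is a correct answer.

drop(3) | reverse | caesar(1) | dedupe_adjacent | drop_vowels

Check, running the answer program on each example:
  "lgnpfxgitiwl" -> "pfxgitiwl" -> "lwitigxfp" -> "mxjujhygq" -> "mxjujhygq" -> "mxjjhygq"
  "litekp" -> "ekp" -> "pke" -> "qlf" -> "qlf" -> "qlf"
  "rnqqsendewln" -> "qsendewln" -> "nlwednesq" -> "omxfeoftr" -> "omxfeoftr" -> "mxfftr"
  "rjejjyc" -> "jjyc" -> "cyjj" -> "dzkk" -> "dzk" -> "dzk"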